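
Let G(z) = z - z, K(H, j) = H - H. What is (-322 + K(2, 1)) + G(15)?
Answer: -322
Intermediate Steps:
K(H, j) = 0
G(z) = 0
(-322 + K(2, 1)) + G(15) = (-322 + 0) + 0 = -322 + 0 = -322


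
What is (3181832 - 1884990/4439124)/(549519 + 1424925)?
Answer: 2354090818363/1460800291176 ≈ 1.6115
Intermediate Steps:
(3181832 - 1884990/4439124)/(549519 + 1424925) = (3181832 - 1884990*1/4439124)/1974444 = (3181832 - 314165/739854)*(1/1974444) = (2354090818363/739854)*(1/1974444) = 2354090818363/1460800291176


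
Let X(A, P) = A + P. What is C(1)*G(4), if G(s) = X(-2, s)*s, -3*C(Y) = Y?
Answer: -8/3 ≈ -2.6667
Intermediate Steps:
C(Y) = -Y/3
G(s) = s*(-2 + s) (G(s) = (-2 + s)*s = s*(-2 + s))
C(1)*G(4) = (-1/3*1)*(4*(-2 + 4)) = -4*2/3 = -1/3*8 = -8/3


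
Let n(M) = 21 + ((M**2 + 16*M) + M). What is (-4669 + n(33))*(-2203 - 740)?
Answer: 8823114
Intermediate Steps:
n(M) = 21 + M**2 + 17*M (n(M) = 21 + (M**2 + 17*M) = 21 + M**2 + 17*M)
(-4669 + n(33))*(-2203 - 740) = (-4669 + (21 + 33**2 + 17*33))*(-2203 - 740) = (-4669 + (21 + 1089 + 561))*(-2943) = (-4669 + 1671)*(-2943) = -2998*(-2943) = 8823114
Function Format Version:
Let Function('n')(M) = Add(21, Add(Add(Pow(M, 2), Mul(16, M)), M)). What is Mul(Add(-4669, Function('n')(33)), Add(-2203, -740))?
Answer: 8823114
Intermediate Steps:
Function('n')(M) = Add(21, Pow(M, 2), Mul(17, M)) (Function('n')(M) = Add(21, Add(Pow(M, 2), Mul(17, M))) = Add(21, Pow(M, 2), Mul(17, M)))
Mul(Add(-4669, Function('n')(33)), Add(-2203, -740)) = Mul(Add(-4669, Add(21, Pow(33, 2), Mul(17, 33))), Add(-2203, -740)) = Mul(Add(-4669, Add(21, 1089, 561)), -2943) = Mul(Add(-4669, 1671), -2943) = Mul(-2998, -2943) = 8823114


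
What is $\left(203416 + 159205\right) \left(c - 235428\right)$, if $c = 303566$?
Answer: $24708269698$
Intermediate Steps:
$\left(203416 + 159205\right) \left(c - 235428\right) = \left(203416 + 159205\right) \left(303566 - 235428\right) = 362621 \cdot 68138 = 24708269698$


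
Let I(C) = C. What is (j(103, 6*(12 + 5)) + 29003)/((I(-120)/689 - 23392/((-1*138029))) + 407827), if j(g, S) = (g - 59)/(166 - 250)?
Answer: 57922051732012/814488258336795 ≈ 0.071115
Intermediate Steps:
j(g, S) = 59/84 - g/84 (j(g, S) = (-59 + g)/(-84) = (-59 + g)*(-1/84) = 59/84 - g/84)
(j(103, 6*(12 + 5)) + 29003)/((I(-120)/689 - 23392/((-1*138029))) + 407827) = ((59/84 - 1/84*103) + 29003)/((-120/689 - 23392/((-1*138029))) + 407827) = ((59/84 - 103/84) + 29003)/((-120*1/689 - 23392/(-138029)) + 407827) = (-11/21 + 29003)/((-120/689 - 23392*(-1/138029)) + 407827) = 609052/(21*((-120/689 + 23392/138029) + 407827)) = 609052/(21*(-446392/95101981 + 407827)) = 609052/(21*(38785155158895/95101981)) = (609052/21)*(95101981/38785155158895) = 57922051732012/814488258336795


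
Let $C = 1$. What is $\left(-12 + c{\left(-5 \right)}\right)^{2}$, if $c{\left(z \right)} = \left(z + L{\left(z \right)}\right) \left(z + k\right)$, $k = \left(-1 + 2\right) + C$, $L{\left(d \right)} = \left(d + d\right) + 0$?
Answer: $1089$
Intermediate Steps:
$L{\left(d \right)} = 2 d$ ($L{\left(d \right)} = 2 d + 0 = 2 d$)
$k = 2$ ($k = \left(-1 + 2\right) + 1 = 1 + 1 = 2$)
$c{\left(z \right)} = 3 z \left(2 + z\right)$ ($c{\left(z \right)} = \left(z + 2 z\right) \left(z + 2\right) = 3 z \left(2 + z\right)$)
$\left(-12 + c{\left(-5 \right)}\right)^{2} = \left(-12 + 3 \left(-5\right) \left(2 - 5\right)\right)^{2} = \left(-12 + 3 \left(-5\right) \left(-3\right)\right)^{2} = \left(-12 + 45\right)^{2} = 33^{2} = 1089$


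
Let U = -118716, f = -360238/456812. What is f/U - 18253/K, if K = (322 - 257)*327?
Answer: -12690626156737/14777918449320 ≈ -0.85876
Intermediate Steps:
f = -180119/228406 (f = -360238*1/456812 = -180119/228406 ≈ -0.78859)
K = 21255 (K = 65*327 = 21255)
f/U - 18253/K = -180119/228406/(-118716) - 18253/21255 = -180119/228406*(-1/118716) - 18253*1/21255 = 180119/27115446696 - 18253/21255 = -12690626156737/14777918449320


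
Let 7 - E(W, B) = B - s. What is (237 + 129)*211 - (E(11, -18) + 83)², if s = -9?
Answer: 67425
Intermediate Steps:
E(W, B) = -2 - B (E(W, B) = 7 - (B - 1*(-9)) = 7 - (B + 9) = 7 - (9 + B) = 7 + (-9 - B) = -2 - B)
(237 + 129)*211 - (E(11, -18) + 83)² = (237 + 129)*211 - ((-2 - 1*(-18)) + 83)² = 366*211 - ((-2 + 18) + 83)² = 77226 - (16 + 83)² = 77226 - 1*99² = 77226 - 1*9801 = 77226 - 9801 = 67425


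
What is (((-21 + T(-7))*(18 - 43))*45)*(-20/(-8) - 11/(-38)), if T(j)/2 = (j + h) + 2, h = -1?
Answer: 1967625/19 ≈ 1.0356e+5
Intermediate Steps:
T(j) = 2 + 2*j (T(j) = 2*((j - 1) + 2) = 2*((-1 + j) + 2) = 2*(1 + j) = 2 + 2*j)
(((-21 + T(-7))*(18 - 43))*45)*(-20/(-8) - 11/(-38)) = (((-21 + (2 + 2*(-7)))*(18 - 43))*45)*(-20/(-8) - 11/(-38)) = (((-21 + (2 - 14))*(-25))*45)*(-20*(-1/8) - 11*(-1/38)) = (((-21 - 12)*(-25))*45)*(5/2 + 11/38) = (-33*(-25)*45)*(53/19) = (825*45)*(53/19) = 37125*(53/19) = 1967625/19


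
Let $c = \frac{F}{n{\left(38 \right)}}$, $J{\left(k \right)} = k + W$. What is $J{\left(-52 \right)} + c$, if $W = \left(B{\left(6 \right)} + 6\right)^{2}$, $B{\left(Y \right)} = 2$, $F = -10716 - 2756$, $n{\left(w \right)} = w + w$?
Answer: $- \frac{3140}{19} \approx -165.26$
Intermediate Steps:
$n{\left(w \right)} = 2 w$
$F = -13472$
$W = 64$ ($W = \left(2 + 6\right)^{2} = 8^{2} = 64$)
$J{\left(k \right)} = 64 + k$ ($J{\left(k \right)} = k + 64 = 64 + k$)
$c = - \frac{3368}{19}$ ($c = - \frac{13472}{2 \cdot 38} = - \frac{13472}{76} = \left(-13472\right) \frac{1}{76} = - \frac{3368}{19} \approx -177.26$)
$J{\left(-52 \right)} + c = \left(64 - 52\right) - \frac{3368}{19} = 12 - \frac{3368}{19} = - \frac{3140}{19}$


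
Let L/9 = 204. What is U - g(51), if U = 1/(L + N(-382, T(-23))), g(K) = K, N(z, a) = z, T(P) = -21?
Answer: -74153/1454 ≈ -50.999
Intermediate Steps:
L = 1836 (L = 9*204 = 1836)
U = 1/1454 (U = 1/(1836 - 382) = 1/1454 ≈ 0.00068776)
U - g(51) = 1/1454 - 1*51 = 1/1454 - 51 = -74153/1454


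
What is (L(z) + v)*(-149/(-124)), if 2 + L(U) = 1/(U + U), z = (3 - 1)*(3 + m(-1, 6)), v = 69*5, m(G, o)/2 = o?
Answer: 3066569/7440 ≈ 412.17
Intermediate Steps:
m(G, o) = 2*o
v = 345
z = 30 (z = (3 - 1)*(3 + 2*6) = 2*(3 + 12) = 2*15 = 30)
L(U) = -2 + 1/(2*U) (L(U) = -2 + 1/(U + U) = -2 + 1/(2*U))
(L(z) + v)*(-149/(-124)) = ((-2 + (1/2)/30) + 345)*(-149/(-124)) = ((-2 + (1/2)*(1/30)) + 345)*(-149*(-1/124)) = ((-2 + 1/60) + 345)*(149/124) = (-119/60 + 345)*(149/124) = (20581/60)*(149/124) = 3066569/7440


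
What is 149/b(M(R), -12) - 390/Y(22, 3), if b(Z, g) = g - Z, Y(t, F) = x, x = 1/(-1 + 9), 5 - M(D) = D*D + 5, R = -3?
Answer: -9509/3 ≈ -3169.7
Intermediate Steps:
M(D) = -D² (M(D) = 5 - (D*D + 5) = 5 - (D² + 5) = 5 - (5 + D²) = 5 + (-5 - D²) = -D²)
x = ⅛ (x = 1/8 = ⅛ ≈ 0.12500)
Y(t, F) = ⅛
149/b(M(R), -12) - 390/Y(22, 3) = 149/(-12 - (-1)*(-3)²) - 390/⅛ = 149/(-12 - (-1)*9) - 390*8 = 149/(-12 - 1*(-9)) - 3120 = 149/(-12 + 9) - 3120 = 149/(-3) - 3120 = 149*(-⅓) - 3120 = -149/3 - 3120 = -9509/3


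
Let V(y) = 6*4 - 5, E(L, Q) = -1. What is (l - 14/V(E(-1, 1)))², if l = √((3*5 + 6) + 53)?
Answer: 26910/361 - 28*√74/19 ≈ 61.866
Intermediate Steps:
V(y) = 19 (V(y) = 24 - 5 = 19)
l = √74 (l = √((15 + 6) + 53) = √(21 + 53) = √74 ≈ 8.6023)
(l - 14/V(E(-1, 1)))² = (√74 - 14/19)² = (-14/19 + √74)²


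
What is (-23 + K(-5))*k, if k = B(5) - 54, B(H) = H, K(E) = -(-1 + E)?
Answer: 833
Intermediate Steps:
K(E) = 1 - E
k = -49 (k = 5 - 54 = -49)
(-23 + K(-5))*k = (-23 + (1 - 1*(-5)))*(-49) = (-23 + (1 + 5))*(-49) = (-23 + 6)*(-49) = -17*(-49) = 833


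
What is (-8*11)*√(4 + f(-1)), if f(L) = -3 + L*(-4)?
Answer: -88*√5 ≈ -196.77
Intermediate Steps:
f(L) = -3 - 4*L
(-8*11)*√(4 + f(-1)) = (-8*11)*√(4 + (-3 - 4*(-1))) = -88*√(4 + (-3 + 4)) = -88*√(4 + 1) = -88*√5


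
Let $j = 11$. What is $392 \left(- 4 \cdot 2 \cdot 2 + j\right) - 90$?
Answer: $-2050$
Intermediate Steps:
$392 \left(- 4 \cdot 2 \cdot 2 + j\right) - 90 = 392 \left(- 4 \cdot 2 \cdot 2 + 11\right) - 90 = 392 \left(\left(-4\right) 4 + 11\right) - 90 = 392 \left(-16 + 11\right) - 90 = 392 \left(-5\right) - 90 = -1960 - 90 = -2050$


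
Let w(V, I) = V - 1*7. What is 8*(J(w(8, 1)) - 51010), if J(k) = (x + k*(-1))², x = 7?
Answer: -407792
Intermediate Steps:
w(V, I) = -7 + V (w(V, I) = V - 7 = -7 + V)
J(k) = (7 - k)² (J(k) = (7 + k*(-1))² = (7 - k)²)
8*(J(w(8, 1)) - 51010) = 8*((-7 + (-7 + 8))² - 51010) = 8*((-7 + 1)² - 51010) = 8*((-6)² - 51010) = 8*(36 - 51010) = 8*(-50974) = -407792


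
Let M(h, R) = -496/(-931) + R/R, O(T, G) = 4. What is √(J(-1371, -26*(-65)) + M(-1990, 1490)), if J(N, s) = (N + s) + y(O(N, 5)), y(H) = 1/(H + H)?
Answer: √90753842/532 ≈ 17.907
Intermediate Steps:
y(H) = 1/(2*H)
J(N, s) = ⅛ + N + s (J(N, s) = (N + s) + (½)/4 = (N + s) + (½)*(¼) = (N + s) + ⅛ = ⅛ + N + s)
M(h, R) = 1427/931 (M(h, R) = -496*(-1/931) + 1 = 496/931 + 1 = 1427/931)
√(J(-1371, -26*(-65)) + M(-1990, 1490)) = √((⅛ - 1371 - 26*(-65)) + 1427/931) = √((⅛ - 1371 + 1690) + 1427/931) = √(2553/8 + 1427/931) = √(2388259/7448) = √90753842/532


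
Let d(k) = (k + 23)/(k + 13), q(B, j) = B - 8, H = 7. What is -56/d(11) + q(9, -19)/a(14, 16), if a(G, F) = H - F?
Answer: -6065/153 ≈ -39.641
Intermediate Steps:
q(B, j) = -8 + B
a(G, F) = 7 - F
d(k) = (23 + k)/(13 + k)
-56/d(11) + q(9, -19)/a(14, 16) = -56*(13 + 11)/(23 + 11) + (-8 + 9)/(7 - 1*16) = -56/(34/24) + 1/(7 - 16) = -56/((1/24)*34) + 1/(-9) = -56/17/12 + 1*(-⅑) = -56*12/17 - ⅑ = -672/17 - ⅑ = -6065/153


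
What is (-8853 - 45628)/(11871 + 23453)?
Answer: -54481/35324 ≈ -1.5423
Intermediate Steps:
(-8853 - 45628)/(11871 + 23453) = -54481/35324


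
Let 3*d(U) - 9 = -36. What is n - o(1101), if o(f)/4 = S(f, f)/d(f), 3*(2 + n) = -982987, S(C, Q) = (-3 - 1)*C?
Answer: -988865/3 ≈ -3.2962e+5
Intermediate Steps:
d(U) = -9 (d(U) = 3 + (⅓)*(-36) = 3 - 12 = -9)
S(C, Q) = -4*C
n = -982993/3 (n = -2 + (⅓)*(-982987) = -2 - 982987/3 = -982993/3 ≈ -3.2766e+5)
o(f) = 16*f/9 (o(f) = 4*(-4*f/(-9)) = 4*(-4*f*(-⅑)) = 4*(4*f/9) = 16*f/9)
n - o(1101) = -982993/3 - 16*1101/9 = -982993/3 - 1*5872/3 = -982993/3 - 5872/3 = -988865/3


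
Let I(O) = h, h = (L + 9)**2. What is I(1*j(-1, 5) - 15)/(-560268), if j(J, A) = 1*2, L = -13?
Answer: -4/140067 ≈ -2.8558e-5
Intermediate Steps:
j(J, A) = 2
h = 16 (h = (-13 + 9)**2 = (-4)**2 = 16)
I(O) = 16
I(1*j(-1, 5) - 15)/(-560268) = 16/(-560268) = 16*(-1/560268) = -4/140067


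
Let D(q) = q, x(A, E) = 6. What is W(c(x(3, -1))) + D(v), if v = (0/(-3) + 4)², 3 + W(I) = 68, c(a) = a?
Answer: 81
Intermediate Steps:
W(I) = 65 (W(I) = -3 + 68 = 65)
v = 16 (v = (0*(-⅓) + 4)² = (0 + 4)² = 4² = 16)
W(c(x(3, -1))) + D(v) = 65 + 16 = 81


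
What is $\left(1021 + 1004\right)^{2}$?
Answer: $4100625$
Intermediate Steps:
$\left(1021 + 1004\right)^{2} = 2025^{2} = 4100625$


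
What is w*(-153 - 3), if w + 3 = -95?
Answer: 15288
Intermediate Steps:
w = -98 (w = -3 - 95 = -98)
w*(-153 - 3) = -98*(-153 - 3) = -98*(-156) = 15288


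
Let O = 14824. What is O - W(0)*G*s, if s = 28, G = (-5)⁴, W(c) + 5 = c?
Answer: 102324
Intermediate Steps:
W(c) = -5 + c
G = 625
O - W(0)*G*s = 14824 - (-5 + 0)*625*28 = 14824 - (-5*625)*28 = 14824 - (-3125)*28 = 14824 - 1*(-87500) = 14824 + 87500 = 102324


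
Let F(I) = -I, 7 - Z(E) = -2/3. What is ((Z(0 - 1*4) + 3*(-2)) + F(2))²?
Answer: ⅑ ≈ 0.11111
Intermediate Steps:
Z(E) = 23/3 (Z(E) = 7 - (-2)/3 = 7 - 1*(-⅔) = 7 + ⅔ = 23/3)
((Z(0 - 1*4) + 3*(-2)) + F(2))² = ((23/3 + 3*(-2)) - 1*2)² = ((23/3 - 6) - 2)² = (5/3 - 2)² = (-⅓)² = ⅑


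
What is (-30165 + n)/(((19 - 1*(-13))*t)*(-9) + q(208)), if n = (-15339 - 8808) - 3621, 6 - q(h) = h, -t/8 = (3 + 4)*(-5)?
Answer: 57933/80842 ≈ 0.71662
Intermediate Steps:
t = 280 (t = -8*(3 + 4)*(-5) = -56*(-5) = -8*(-35) = 280)
q(h) = 6 - h
n = -27768 (n = -24147 - 3621 = -27768)
(-30165 + n)/(((19 - 1*(-13))*t)*(-9) + q(208)) = (-30165 - 27768)/(((19 - 1*(-13))*280)*(-9) + (6 - 1*208)) = -57933/(((19 + 13)*280)*(-9) + (6 - 208)) = -57933/((32*280)*(-9) - 202) = -57933/(8960*(-9) - 202) = -57933/(-80640 - 202) = -57933/(-80842) = -57933*(-1/80842) = 57933/80842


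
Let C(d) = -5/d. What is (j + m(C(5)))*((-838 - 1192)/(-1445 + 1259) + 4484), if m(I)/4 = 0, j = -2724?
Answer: -379568516/31 ≈ -1.2244e+7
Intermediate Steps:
m(I) = 0 (m(I) = 4*0 = 0)
(j + m(C(5)))*((-838 - 1192)/(-1445 + 1259) + 4484) = (-2724 + 0)*((-838 - 1192)/(-1445 + 1259) + 4484) = -2724*(-2030/(-186) + 4484) = -2724*(-2030*(-1/186) + 4484) = -2724*(1015/93 + 4484) = -2724*418027/93 = -379568516/31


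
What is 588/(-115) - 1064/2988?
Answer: -469826/85905 ≈ -5.4691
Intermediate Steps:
588/(-115) - 1064/2988 = 588*(-1/115) - 1064*1/2988 = -588/115 - 266/747 = -469826/85905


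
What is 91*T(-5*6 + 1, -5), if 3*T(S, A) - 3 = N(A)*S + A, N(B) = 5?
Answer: -4459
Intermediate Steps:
T(S, A) = 1 + A/3 + 5*S/3 (T(S, A) = 1 + (5*S + A)/3 = 1 + (A + 5*S)/3 = 1 + (A/3 + 5*S/3) = 1 + A/3 + 5*S/3)
91*T(-5*6 + 1, -5) = 91*(1 + (⅓)*(-5) + 5*(-5*6 + 1)/3) = 91*(1 - 5/3 + 5*(-30 + 1)/3) = 91*(1 - 5/3 + (5/3)*(-29)) = 91*(1 - 5/3 - 145/3) = 91*(-49) = -4459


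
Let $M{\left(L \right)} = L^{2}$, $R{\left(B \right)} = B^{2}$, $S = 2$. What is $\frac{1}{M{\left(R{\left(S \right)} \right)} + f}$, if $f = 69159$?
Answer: $\frac{1}{69175} \approx 1.4456 \cdot 10^{-5}$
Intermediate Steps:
$\frac{1}{M{\left(R{\left(S \right)} \right)} + f} = \frac{1}{\left(2^{2}\right)^{2} + 69159} = \frac{1}{4^{2} + 69159} = \frac{1}{16 + 69159} = \frac{1}{69175}$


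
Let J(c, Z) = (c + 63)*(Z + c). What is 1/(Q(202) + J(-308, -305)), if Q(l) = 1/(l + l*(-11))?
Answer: 2020/303373699 ≈ 6.6585e-6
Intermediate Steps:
Q(l) = -1/(10*l) (Q(l) = 1/(l - 11*l) = 1/(-10*l) = -1/(10*l))
J(c, Z) = (63 + c)*(Z + c)
1/(Q(202) + J(-308, -305)) = 1/(-1/10/202 + ((-308)**2 + 63*(-305) + 63*(-308) - 305*(-308))) = 1/(-1/10*1/202 + (94864 - 19215 - 19404 + 93940)) = 1/(-1/2020 + 150185) = 1/(303373699/2020) = 2020/303373699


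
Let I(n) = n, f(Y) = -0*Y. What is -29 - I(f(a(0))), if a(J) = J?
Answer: -29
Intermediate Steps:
f(Y) = 0 (f(Y) = -1*0 = 0)
-29 - I(f(a(0))) = -29 - 1*0 = -29 + 0 = -29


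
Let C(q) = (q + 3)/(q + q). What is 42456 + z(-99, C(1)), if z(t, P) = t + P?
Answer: 42359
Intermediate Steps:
C(q) = (3 + q)/(2*q) (C(q) = (3 + q)/((2*q)) = (3 + q)*(1/(2*q)) = (3 + q)/(2*q))
z(t, P) = P + t
42456 + z(-99, C(1)) = 42456 + ((1/2)*(3 + 1)/1 - 99) = 42456 + ((1/2)*1*4 - 99) = 42456 + (2 - 99) = 42456 - 97 = 42359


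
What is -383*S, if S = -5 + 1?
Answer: 1532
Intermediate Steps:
S = -4
-383*S = -383*(-4) = 1532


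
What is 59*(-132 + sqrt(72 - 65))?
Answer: -7788 + 59*sqrt(7) ≈ -7631.9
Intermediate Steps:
59*(-132 + sqrt(72 - 65)) = 59*(-132 + sqrt(7)) = -7788 + 59*sqrt(7)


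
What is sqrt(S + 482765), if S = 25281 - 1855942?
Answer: 34*I*sqrt(1166) ≈ 1161.0*I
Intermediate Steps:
S = -1830661
sqrt(S + 482765) = sqrt(-1830661 + 482765) = sqrt(-1347896) = 34*I*sqrt(1166)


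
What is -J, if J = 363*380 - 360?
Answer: -137580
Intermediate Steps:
J = 137580 (J = 137940 - 360 = 137580)
-J = -1*137580 = -137580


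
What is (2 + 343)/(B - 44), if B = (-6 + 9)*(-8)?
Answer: -345/68 ≈ -5.0735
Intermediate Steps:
B = -24 (B = 3*(-8) = -24)
(2 + 343)/(B - 44) = (2 + 343)/(-24 - 44) = 345/(-68) = 345*(-1/68) = -345/68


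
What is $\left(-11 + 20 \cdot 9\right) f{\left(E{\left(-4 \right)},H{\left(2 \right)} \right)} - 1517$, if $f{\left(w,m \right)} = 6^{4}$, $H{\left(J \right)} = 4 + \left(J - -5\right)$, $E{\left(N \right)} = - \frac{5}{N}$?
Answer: $217507$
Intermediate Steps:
$H{\left(J \right)} = 9 + J$ ($H{\left(J \right)} = 4 + \left(J + 5\right) = 4 + \left(5 + J\right) = 9 + J$)
$f{\left(w,m \right)} = 1296$
$\left(-11 + 20 \cdot 9\right) f{\left(E{\left(-4 \right)},H{\left(2 \right)} \right)} - 1517 = \left(-11 + 20 \cdot 9\right) 1296 - 1517 = \left(-11 + 180\right) 1296 - 1517 = 169 \cdot 1296 - 1517 = 219024 - 1517 = 217507$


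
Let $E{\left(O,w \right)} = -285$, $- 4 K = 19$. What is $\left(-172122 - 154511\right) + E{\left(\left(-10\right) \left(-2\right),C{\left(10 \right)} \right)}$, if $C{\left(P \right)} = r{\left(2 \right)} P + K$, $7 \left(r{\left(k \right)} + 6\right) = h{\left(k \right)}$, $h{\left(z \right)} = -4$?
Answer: $-326918$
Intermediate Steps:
$K = - \frac{19}{4}$ ($K = \left(- \frac{1}{4}\right) 19 = - \frac{19}{4} \approx -4.75$)
$r{\left(k \right)} = - \frac{46}{7}$ ($r{\left(k \right)} = -6 + \frac{1}{7} \left(-4\right) = -6 - \frac{4}{7} = - \frac{46}{7}$)
$C{\left(P \right)} = - \frac{19}{4} - \frac{46 P}{7}$ ($C{\left(P \right)} = - \frac{46 P}{7} - \frac{19}{4} = - \frac{19}{4} - \frac{46 P}{7}$)
$\left(-172122 - 154511\right) + E{\left(\left(-10\right) \left(-2\right),C{\left(10 \right)} \right)} = \left(-172122 - 154511\right) - 285 = -326633 - 285 = -326918$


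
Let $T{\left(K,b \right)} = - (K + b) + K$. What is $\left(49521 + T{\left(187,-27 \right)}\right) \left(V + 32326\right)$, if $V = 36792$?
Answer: $3424658664$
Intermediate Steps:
$T{\left(K,b \right)} = - b$ ($T{\left(K,b \right)} = \left(- K - b\right) + K = - b$)
$\left(49521 + T{\left(187,-27 \right)}\right) \left(V + 32326\right) = \left(49521 - -27\right) \left(36792 + 32326\right) = \left(49521 + 27\right) 69118 = 49548 \cdot 69118 = 3424658664$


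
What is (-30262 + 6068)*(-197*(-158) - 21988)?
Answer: -221084772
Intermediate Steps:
(-30262 + 6068)*(-197*(-158) - 21988) = -24194*(31126 - 21988) = -24194*9138 = -221084772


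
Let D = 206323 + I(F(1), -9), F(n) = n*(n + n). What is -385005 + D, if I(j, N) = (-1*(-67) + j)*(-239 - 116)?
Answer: -203177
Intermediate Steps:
F(n) = 2*n² (F(n) = n*(2*n) = 2*n²)
I(j, N) = -23785 - 355*j (I(j, N) = (67 + j)*(-355) = -23785 - 355*j)
D = 181828 (D = 206323 + (-23785 - 710*1²) = 206323 + (-23785 - 710) = 206323 - 24495 = 181828)
-385005 + D = -385005 + 181828 = -203177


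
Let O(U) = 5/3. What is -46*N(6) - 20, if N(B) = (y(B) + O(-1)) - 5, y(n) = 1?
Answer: 262/3 ≈ 87.333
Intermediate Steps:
O(U) = 5/3 (O(U) = 5*(1/3) = 5/3)
N(B) = -7/3 (N(B) = (1 + 5/3) - 5 = 8/3 - 5 = -7/3)
-46*N(6) - 20 = -46*(-7/3) - 20 = 322/3 - 20 = 262/3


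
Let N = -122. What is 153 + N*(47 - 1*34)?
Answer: -1433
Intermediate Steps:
153 + N*(47 - 1*34) = 153 - 122*(47 - 1*34) = 153 - 122*(47 - 34) = 153 - 122*13 = 153 - 1586 = -1433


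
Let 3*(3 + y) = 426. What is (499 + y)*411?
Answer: 262218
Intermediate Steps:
y = 139 (y = -3 + (⅓)*426 = -3 + 142 = 139)
(499 + y)*411 = (499 + 139)*411 = 638*411 = 262218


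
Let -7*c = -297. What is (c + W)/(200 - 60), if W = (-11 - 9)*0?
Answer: 297/980 ≈ 0.30306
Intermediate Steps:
c = 297/7 (c = -⅐*(-297) = 297/7 ≈ 42.429)
W = 0 (W = -20*0 = 0)
(c + W)/(200 - 60) = (297/7 + 0)/(200 - 60) = (297/7)/140 = (297/7)*(1/140) = 297/980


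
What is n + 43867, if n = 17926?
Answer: 61793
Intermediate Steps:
n + 43867 = 17926 + 43867 = 61793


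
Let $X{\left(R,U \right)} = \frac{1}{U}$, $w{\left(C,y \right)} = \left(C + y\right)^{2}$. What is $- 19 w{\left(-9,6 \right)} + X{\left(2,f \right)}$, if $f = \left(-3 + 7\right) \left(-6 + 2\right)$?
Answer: $- \frac{2737}{16} \approx -171.06$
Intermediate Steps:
$f = -16$ ($f = 4 \left(-4\right) = -16$)
$- 19 w{\left(-9,6 \right)} + X{\left(2,f \right)} = - 19 \left(-9 + 6\right)^{2} + \frac{1}{-16} = - 19 \left(-3\right)^{2} - \frac{1}{16} = \left(-19\right) 9 - \frac{1}{16} = -171 - \frac{1}{16} = - \frac{2737}{16}$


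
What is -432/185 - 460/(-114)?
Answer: 17926/10545 ≈ 1.7000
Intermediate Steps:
-432/185 - 460/(-114) = -432*1/185 - 460*(-1/114) = -432/185 + 230/57 = 17926/10545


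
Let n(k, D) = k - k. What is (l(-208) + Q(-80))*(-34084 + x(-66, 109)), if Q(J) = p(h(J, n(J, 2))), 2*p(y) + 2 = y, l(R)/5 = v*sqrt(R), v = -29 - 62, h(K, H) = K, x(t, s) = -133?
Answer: 1402897 + 62274940*I*sqrt(13) ≈ 1.4029e+6 + 2.2454e+8*I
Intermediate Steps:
n(k, D) = 0
v = -91
l(R) = -455*sqrt(R) (l(R) = 5*(-91*sqrt(R)) = -455*sqrt(R))
p(y) = -1 + y/2
Q(J) = -1 + J/2
(l(-208) + Q(-80))*(-34084 + x(-66, 109)) = (-1820*I*sqrt(13) + (-1 + (1/2)*(-80)))*(-34084 - 133) = (-1820*I*sqrt(13) + (-1 - 40))*(-34217) = (-1820*I*sqrt(13) - 41)*(-34217) = (-41 - 1820*I*sqrt(13))*(-34217) = 1402897 + 62274940*I*sqrt(13)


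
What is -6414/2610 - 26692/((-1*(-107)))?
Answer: -11725403/46545 ≈ -251.92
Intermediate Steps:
-6414/2610 - 26692/((-1*(-107))) = -6414*1/2610 - 26692/107 = -1069/435 - 26692*1/107 = -1069/435 - 26692/107 = -11725403/46545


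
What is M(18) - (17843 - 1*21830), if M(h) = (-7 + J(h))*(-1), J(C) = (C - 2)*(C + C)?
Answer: 3418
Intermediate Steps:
J(C) = 2*C*(-2 + C) (J(C) = (-2 + C)*(2*C) = 2*C*(-2 + C))
M(h) = 7 - 2*h*(-2 + h) (M(h) = (-7 + 2*h*(-2 + h))*(-1) = 7 - 2*h*(-2 + h))
M(18) - (17843 - 1*21830) = (7 - 2*18*(-2 + 18)) - (17843 - 1*21830) = (7 - 2*18*16) - (17843 - 21830) = (7 - 576) - 1*(-3987) = -569 + 3987 = 3418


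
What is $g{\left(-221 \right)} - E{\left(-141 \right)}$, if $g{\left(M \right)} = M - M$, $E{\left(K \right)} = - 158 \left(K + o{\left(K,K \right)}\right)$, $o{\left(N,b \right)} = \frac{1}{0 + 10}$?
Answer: $- \frac{111311}{5} \approx -22262.0$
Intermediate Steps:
$o{\left(N,b \right)} = \frac{1}{10}$
$E{\left(K \right)} = - \frac{79}{5} - 158 K$ ($E{\left(K \right)} = - 158 \left(K + \frac{1}{10}\right) = - 158 \left(\frac{1}{10} + K\right) = - \frac{79}{5} - 158 K$)
$g{\left(M \right)} = 0$
$g{\left(-221 \right)} - E{\left(-141 \right)} = 0 - \left(- \frac{79}{5} - -22278\right) = 0 - \left(- \frac{79}{5} + 22278\right) = 0 - \frac{111311}{5} = - \frac{111311}{5}$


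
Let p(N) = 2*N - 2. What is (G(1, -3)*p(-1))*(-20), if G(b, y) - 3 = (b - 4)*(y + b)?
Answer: 720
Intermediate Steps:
G(b, y) = 3 + (-4 + b)*(b + y) (G(b, y) = 3 + (b - 4)*(y + b) = 3 + (-4 + b)*(b + y))
p(N) = -2 + 2*N
(G(1, -3)*p(-1))*(-20) = ((3 + 1² - 4*1 - 4*(-3) + 1*(-3))*(-2 + 2*(-1)))*(-20) = ((3 + 1 - 4 + 12 - 3)*(-2 - 2))*(-20) = (9*(-4))*(-20) = -36*(-20) = 720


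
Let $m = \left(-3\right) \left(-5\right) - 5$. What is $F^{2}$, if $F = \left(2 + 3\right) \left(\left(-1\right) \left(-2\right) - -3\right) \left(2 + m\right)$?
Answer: $90000$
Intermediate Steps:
$m = 10$ ($m = 15 - 5 = 10$)
$F = 300$ ($F = \left(2 + 3\right) \left(\left(-1\right) \left(-2\right) - -3\right) \left(2 + 10\right) = 5 \left(2 + 3\right) 12 = 5 \cdot 5 \cdot 12 = 5 \cdot 60 = 300$)
$F^{2} = 300^{2} = 90000$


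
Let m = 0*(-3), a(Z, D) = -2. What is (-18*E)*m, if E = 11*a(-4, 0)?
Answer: 0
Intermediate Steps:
E = -22 (E = 11*(-2) = -22)
m = 0
(-18*E)*m = -18*(-22)*0 = 396*0 = 0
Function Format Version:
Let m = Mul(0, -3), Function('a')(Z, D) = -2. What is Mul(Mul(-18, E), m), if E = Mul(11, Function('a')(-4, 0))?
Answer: 0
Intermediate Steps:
E = -22 (E = Mul(11, -2) = -22)
m = 0
Mul(Mul(-18, E), m) = Mul(Mul(-18, -22), 0) = Mul(396, 0) = 0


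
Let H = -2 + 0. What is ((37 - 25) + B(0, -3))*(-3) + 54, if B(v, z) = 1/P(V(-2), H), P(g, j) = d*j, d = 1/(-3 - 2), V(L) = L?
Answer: 21/2 ≈ 10.500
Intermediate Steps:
d = -1/5 (d = 1/(-5) = -1/5 ≈ -0.20000)
H = -2
P(g, j) = -j/5
B(v, z) = 5/2 (B(v, z) = 1/(-1/5*(-2)) = 1/(2/5) = 5/2)
((37 - 25) + B(0, -3))*(-3) + 54 = ((37 - 25) + 5/2)*(-3) + 54 = (12 + 5/2)*(-3) + 54 = (29/2)*(-3) + 54 = -87/2 + 54 = 21/2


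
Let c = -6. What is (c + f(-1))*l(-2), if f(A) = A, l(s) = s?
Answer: 14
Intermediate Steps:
(c + f(-1))*l(-2) = (-6 - 1)*(-2) = -7*(-2) = 14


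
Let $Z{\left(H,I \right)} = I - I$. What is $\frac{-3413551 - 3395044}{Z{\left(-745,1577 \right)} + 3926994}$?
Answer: $- \frac{6808595}{3926994} \approx -1.7338$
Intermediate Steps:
$Z{\left(H,I \right)} = 0$
$\frac{-3413551 - 3395044}{Z{\left(-745,1577 \right)} + 3926994} = \frac{-3413551 - 3395044}{0 + 3926994} = - \frac{6808595}{3926994}$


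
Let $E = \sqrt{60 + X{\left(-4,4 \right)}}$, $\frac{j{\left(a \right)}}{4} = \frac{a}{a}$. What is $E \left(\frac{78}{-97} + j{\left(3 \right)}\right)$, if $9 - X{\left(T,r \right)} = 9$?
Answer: $\frac{620 \sqrt{15}}{97} \approx 24.755$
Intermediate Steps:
$X{\left(T,r \right)} = 0$ ($X{\left(T,r \right)} = 9 - 9 = 0$)
$j{\left(a \right)} = 4$ ($j{\left(a \right)} = 4 \frac{a}{a} = 4 \cdot 1 = 4$)
$E = 2 \sqrt{15}$ ($E = \sqrt{60 + 0} = \sqrt{60} = 2 \sqrt{15} \approx 7.746$)
$E \left(\frac{78}{-97} + j{\left(3 \right)}\right) = 2 \sqrt{15} \left(\frac{78}{-97} + 4\right) = 2 \sqrt{15} \left(78 \left(- \frac{1}{97}\right) + 4\right) = 2 \sqrt{15} \left(- \frac{78}{97} + 4\right) = 2 \sqrt{15} \cdot \frac{310}{97} = \frac{620 \sqrt{15}}{97}$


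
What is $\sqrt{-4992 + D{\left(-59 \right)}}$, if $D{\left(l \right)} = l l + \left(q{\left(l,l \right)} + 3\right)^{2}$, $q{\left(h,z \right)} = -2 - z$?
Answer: $\sqrt{2089} \approx 45.706$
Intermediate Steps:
$D{\left(l \right)} = l^{2} + \left(1 - l\right)^{2}$ ($D{\left(l \right)} = l l + \left(\left(-2 - l\right) + 3\right)^{2} = l^{2} + \left(1 - l\right)^{2}$)
$\sqrt{-4992 + D{\left(-59 \right)}} = \sqrt{-4992 + \left(\left(-59\right)^{2} + \left(-1 - 59\right)^{2}\right)} = \sqrt{-4992 + \left(3481 + \left(-60\right)^{2}\right)} = \sqrt{-4992 + \left(3481 + 3600\right)} = \sqrt{-4992 + 7081} = \sqrt{2089}$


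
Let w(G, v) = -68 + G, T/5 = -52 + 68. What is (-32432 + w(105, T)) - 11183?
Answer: -43578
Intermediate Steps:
T = 80 (T = 5*(-52 + 68) = 5*16 = 80)
(-32432 + w(105, T)) - 11183 = (-32432 + (-68 + 105)) - 11183 = (-32432 + 37) - 11183 = -32395 - 11183 = -43578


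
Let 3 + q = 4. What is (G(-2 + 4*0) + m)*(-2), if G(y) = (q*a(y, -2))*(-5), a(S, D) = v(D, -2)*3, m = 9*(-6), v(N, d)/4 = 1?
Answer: 228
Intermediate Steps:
v(N, d) = 4 (v(N, d) = 4*1 = 4)
m = -54
a(S, D) = 12 (a(S, D) = 4*3 = 12)
q = 1 (q = -3 + 4 = 1)
G(y) = -60 (G(y) = (1*12)*(-5) = 12*(-5) = -60)
(G(-2 + 4*0) + m)*(-2) = (-60 - 54)*(-2) = -114*(-2) = 228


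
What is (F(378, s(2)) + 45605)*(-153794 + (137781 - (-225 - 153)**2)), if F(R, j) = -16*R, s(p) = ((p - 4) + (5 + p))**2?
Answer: -6285488629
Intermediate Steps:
s(p) = (1 + 2*p)**2 (s(p) = ((-4 + p) + (5 + p))**2 = (1 + 2*p)**2)
(F(378, s(2)) + 45605)*(-153794 + (137781 - (-225 - 153)**2)) = (-16*378 + 45605)*(-153794 + (137781 - (-225 - 153)**2)) = (-6048 + 45605)*(-153794 + (137781 - 1*(-378)**2)) = 39557*(-153794 + (137781 - 1*142884)) = 39557*(-153794 + (137781 - 142884)) = 39557*(-153794 - 5103) = 39557*(-158897) = -6285488629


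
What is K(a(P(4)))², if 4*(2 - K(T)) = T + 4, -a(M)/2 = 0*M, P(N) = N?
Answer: 1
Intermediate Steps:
a(M) = 0 (a(M) = -0*M = -2*0 = 0)
K(T) = 1 - T/4 (K(T) = 2 - (T + 4)/4 = 2 - (4 + T)/4 = 2 + (-1 - T/4) = 1 - T/4)
K(a(P(4)))² = (1 - ¼*0)² = (1 + 0)² = 1² = 1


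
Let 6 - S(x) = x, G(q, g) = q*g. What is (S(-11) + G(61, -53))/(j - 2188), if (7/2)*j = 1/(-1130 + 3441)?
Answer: 26012616/17697637 ≈ 1.4698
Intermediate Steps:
G(q, g) = g*q
S(x) = 6 - x
j = 2/16177 (j = 2/(7*(-1130 + 3441)) = (2/7)/2311 = (2/7)*(1/2311) = 2/16177 ≈ 0.00012363)
(S(-11) + G(61, -53))/(j - 2188) = ((6 - 1*(-11)) - 53*61)/(2/16177 - 2188) = ((6 + 11) - 3233)/(-35395274/16177) = (17 - 3233)*(-16177/35395274) = -3216*(-16177/35395274) = 26012616/17697637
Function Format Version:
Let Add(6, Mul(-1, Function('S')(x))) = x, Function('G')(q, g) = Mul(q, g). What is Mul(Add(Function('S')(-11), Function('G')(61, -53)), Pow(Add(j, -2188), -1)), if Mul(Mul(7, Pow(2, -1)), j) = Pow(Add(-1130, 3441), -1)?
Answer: Rational(26012616, 17697637) ≈ 1.4698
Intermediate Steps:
Function('G')(q, g) = Mul(g, q)
Function('S')(x) = Add(6, Mul(-1, x))
j = Rational(2, 16177) (j = Mul(Rational(2, 7), Pow(Add(-1130, 3441), -1)) = Mul(Rational(2, 7), Pow(2311, -1)) = Mul(Rational(2, 7), Rational(1, 2311)) = Rational(2, 16177) ≈ 0.00012363)
Mul(Add(Function('S')(-11), Function('G')(61, -53)), Pow(Add(j, -2188), -1)) = Mul(Add(Add(6, Mul(-1, -11)), Mul(-53, 61)), Pow(Add(Rational(2, 16177), -2188), -1)) = Mul(Add(Add(6, 11), -3233), Pow(Rational(-35395274, 16177), -1)) = Mul(Add(17, -3233), Rational(-16177, 35395274)) = Mul(-3216, Rational(-16177, 35395274)) = Rational(26012616, 17697637)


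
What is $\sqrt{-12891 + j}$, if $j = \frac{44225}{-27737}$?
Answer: $\frac{2 i \sqrt{2479700919601}}{27737} \approx 113.55 i$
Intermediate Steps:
$j = - \frac{44225}{27737}$ ($j = 44225 \left(- \frac{1}{27737}\right) = - \frac{44225}{27737} \approx -1.5944$)
$\sqrt{-12891 + j} = \sqrt{-12891 - \frac{44225}{27737}} = \sqrt{- \frac{357601892}{27737}} = \frac{2 i \sqrt{2479700919601}}{27737}$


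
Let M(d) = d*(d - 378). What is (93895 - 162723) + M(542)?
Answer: 20060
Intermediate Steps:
M(d) = d*(-378 + d)
(93895 - 162723) + M(542) = (93895 - 162723) + 542*(-378 + 542) = -68828 + 542*164 = -68828 + 88888 = 20060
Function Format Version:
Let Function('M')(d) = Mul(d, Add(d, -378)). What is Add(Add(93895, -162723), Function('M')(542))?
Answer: 20060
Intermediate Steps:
Function('M')(d) = Mul(d, Add(-378, d))
Add(Add(93895, -162723), Function('M')(542)) = Add(Add(93895, -162723), Mul(542, Add(-378, 542))) = Add(-68828, Mul(542, 164)) = Add(-68828, 88888) = 20060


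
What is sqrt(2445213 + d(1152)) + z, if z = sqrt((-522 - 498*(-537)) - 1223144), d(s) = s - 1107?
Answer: sqrt(2445258) + 4*I*sqrt(59765) ≈ 1563.7 + 977.88*I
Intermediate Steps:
d(s) = -1107 + s
z = 4*I*sqrt(59765) (z = sqrt((-522 + 267426) - 1223144) = sqrt(266904 - 1223144) = sqrt(-956240) = 4*I*sqrt(59765) ≈ 977.88*I)
sqrt(2445213 + d(1152)) + z = sqrt(2445213 + (-1107 + 1152)) + 4*I*sqrt(59765) = sqrt(2445213 + 45) + 4*I*sqrt(59765) = sqrt(2445258) + 4*I*sqrt(59765)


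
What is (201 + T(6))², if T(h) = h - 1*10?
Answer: 38809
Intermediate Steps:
T(h) = -10 + h (T(h) = h - 10 = -10 + h)
(201 + T(6))² = (201 + (-10 + 6))² = (201 - 4)² = 197² = 38809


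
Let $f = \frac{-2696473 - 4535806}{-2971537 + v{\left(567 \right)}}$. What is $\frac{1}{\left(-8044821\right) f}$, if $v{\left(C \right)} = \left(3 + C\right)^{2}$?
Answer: $- \frac{2646637}{58182389977059} \approx -4.5489 \cdot 10^{-8}$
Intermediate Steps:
$f = \frac{7232279}{2646637}$ ($f = \frac{-2696473 - 4535806}{-2971537 + \left(3 + 567\right)^{2}} = - \frac{7232279}{-2971537 + 570^{2}} = - \frac{7232279}{-2971537 + 324900} = - \frac{7232279}{-2646637} = \left(-7232279\right) \left(- \frac{1}{2646637}\right) = \frac{7232279}{2646637} \approx 2.7326$)
$\frac{1}{\left(-8044821\right) f} = \frac{1}{\left(-8044821\right) \frac{7232279}{2646637}} = \left(- \frac{1}{8044821}\right) \frac{2646637}{7232279} = - \frac{2646637}{58182389977059}$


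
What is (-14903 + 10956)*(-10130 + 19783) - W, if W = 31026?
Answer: -38131417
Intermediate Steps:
(-14903 + 10956)*(-10130 + 19783) - W = (-14903 + 10956)*(-10130 + 19783) - 1*31026 = -3947*9653 - 31026 = -38100391 - 31026 = -38131417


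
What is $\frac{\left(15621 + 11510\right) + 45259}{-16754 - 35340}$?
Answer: $- \frac{36195}{26047} \approx -1.3896$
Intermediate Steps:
$\frac{\left(15621 + 11510\right) + 45259}{-16754 - 35340} = \frac{27131 + 45259}{-52094} = 72390 \left(- \frac{1}{52094}\right) = - \frac{36195}{26047}$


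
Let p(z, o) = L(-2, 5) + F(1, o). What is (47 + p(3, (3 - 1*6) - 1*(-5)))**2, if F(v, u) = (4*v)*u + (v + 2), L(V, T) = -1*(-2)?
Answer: 3600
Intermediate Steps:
L(V, T) = 2
F(v, u) = 2 + v + 4*u*v (F(v, u) = 4*u*v + (2 + v) = 2 + v + 4*u*v)
p(z, o) = 5 + 4*o (p(z, o) = 2 + (2 + 1 + 4*o*1) = 2 + (2 + 1 + 4*o) = 2 + (3 + 4*o) = 5 + 4*o)
(47 + p(3, (3 - 1*6) - 1*(-5)))**2 = (47 + (5 + 4*((3 - 1*6) - 1*(-5))))**2 = (47 + (5 + 4*((3 - 6) + 5)))**2 = (47 + (5 + 4*(-3 + 5)))**2 = (47 + (5 + 4*2))**2 = (47 + (5 + 8))**2 = (47 + 13)**2 = 60**2 = 3600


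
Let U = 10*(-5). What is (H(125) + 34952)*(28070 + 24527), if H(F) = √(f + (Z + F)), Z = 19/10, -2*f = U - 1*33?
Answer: 1838370344 + 52597*√4210/5 ≈ 1.8391e+9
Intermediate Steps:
U = -50
f = 83/2 (f = -(-50 - 1*33)/2 = -(-50 - 33)/2 = -½*(-83) = 83/2 ≈ 41.500)
Z = 19/10 (Z = 19*(⅒) = 19/10 ≈ 1.9000)
H(F) = √(217/5 + F) (H(F) = √(83/2 + (19/10 + F)) = √(217/5 + F))
(H(125) + 34952)*(28070 + 24527) = (√(1085 + 25*125)/5 + 34952)*(28070 + 24527) = (√(1085 + 3125)/5 + 34952)*52597 = (√4210/5 + 34952)*52597 = (34952 + √4210/5)*52597 = 1838370344 + 52597*√4210/5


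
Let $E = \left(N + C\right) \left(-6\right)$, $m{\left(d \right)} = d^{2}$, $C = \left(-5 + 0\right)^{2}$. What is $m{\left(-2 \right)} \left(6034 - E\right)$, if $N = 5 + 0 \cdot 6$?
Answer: $24856$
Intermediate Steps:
$C = 25$ ($C = \left(-5\right)^{2} = 25$)
$N = 5$ ($N = 5 + 0 = 5$)
$E = -180$ ($E = \left(5 + 25\right) \left(-6\right) = 30 \left(-6\right) = -180$)
$m{\left(-2 \right)} \left(6034 - E\right) = \left(-2\right)^{2} \left(6034 - -180\right) = 4 \left(6034 + 180\right) = 4 \cdot 6214 = 24856$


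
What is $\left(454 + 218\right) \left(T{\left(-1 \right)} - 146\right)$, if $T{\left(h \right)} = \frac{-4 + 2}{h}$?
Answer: $-96768$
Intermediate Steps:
$T{\left(h \right)} = - \frac{2}{h}$
$\left(454 + 218\right) \left(T{\left(-1 \right)} - 146\right) = \left(454 + 218\right) \left(- \frac{2}{-1} - 146\right) = 672 \left(\left(-2\right) \left(-1\right) - 146\right) = 672 \left(2 - 146\right) = 672 \left(-144\right) = -96768$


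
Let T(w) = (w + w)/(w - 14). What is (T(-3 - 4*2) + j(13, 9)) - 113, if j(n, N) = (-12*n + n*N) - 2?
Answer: -3828/25 ≈ -153.12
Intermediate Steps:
T(w) = 2*w/(-14 + w) (T(w) = (2*w)/(-14 + w) = 2*w/(-14 + w))
j(n, N) = -2 - 12*n + N*n (j(n, N) = (-12*n + N*n) - 2 = -2 - 12*n + N*n)
(T(-3 - 4*2) + j(13, 9)) - 113 = (2*(-3 - 4*2)/(-14 + (-3 - 4*2)) + (-2 - 12*13 + 9*13)) - 113 = (2*(-3 - 8)/(-14 + (-3 - 8)) + (-2 - 156 + 117)) - 113 = (2*(-11)/(-14 - 11) - 41) - 113 = (2*(-11)/(-25) - 41) - 113 = (2*(-11)*(-1/25) - 41) - 113 = (22/25 - 41) - 113 = -1003/25 - 113 = -3828/25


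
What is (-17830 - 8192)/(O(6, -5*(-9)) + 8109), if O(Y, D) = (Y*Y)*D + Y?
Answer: -8674/3245 ≈ -2.6730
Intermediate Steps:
O(Y, D) = Y + D*Y² (O(Y, D) = Y²*D + Y = D*Y² + Y = Y + D*Y²)
(-17830 - 8192)/(O(6, -5*(-9)) + 8109) = (-17830 - 8192)/(6*(1 - 5*(-9)*6) + 8109) = -26022/(6*(1 + 45*6) + 8109) = -26022/(6*(1 + 270) + 8109) = -26022/(6*271 + 8109) = -26022/(1626 + 8109) = -26022/9735 = -26022*1/9735 = -8674/3245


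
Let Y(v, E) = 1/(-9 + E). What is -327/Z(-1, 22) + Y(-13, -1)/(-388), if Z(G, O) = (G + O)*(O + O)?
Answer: -105653/298760 ≈ -0.35364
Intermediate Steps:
Z(G, O) = 2*O*(G + O) (Z(G, O) = (G + O)*(2*O) = 2*O*(G + O))
-327/Z(-1, 22) + Y(-13, -1)/(-388) = -327*1/(44*(-1 + 22)) + 1/(-9 - 1*(-388)) = -327/(2*22*21) - 1/388/(-10) = -327/924 - ⅒*(-1/388) = -327*1/924 + 1/3880 = -109/308 + 1/3880 = -105653/298760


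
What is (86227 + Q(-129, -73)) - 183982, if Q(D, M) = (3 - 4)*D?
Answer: -97626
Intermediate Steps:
Q(D, M) = -D
(86227 + Q(-129, -73)) - 183982 = (86227 - 1*(-129)) - 183982 = (86227 + 129) - 183982 = 86356 - 183982 = -97626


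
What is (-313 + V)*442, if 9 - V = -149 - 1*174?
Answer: 8398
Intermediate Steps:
V = 332 (V = 9 - (-149 - 1*174) = 9 - (-149 - 174) = 9 - 1*(-323) = 9 + 323 = 332)
(-313 + V)*442 = (-313 + 332)*442 = 19*442 = 8398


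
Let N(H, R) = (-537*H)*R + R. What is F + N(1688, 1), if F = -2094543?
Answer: -3000998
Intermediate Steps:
N(H, R) = R - 537*H*R (N(H, R) = -537*H*R + R = R - 537*H*R)
F + N(1688, 1) = -2094543 + 1*(1 - 537*1688) = -2094543 + 1*(1 - 906456) = -2094543 + 1*(-906455) = -2094543 - 906455 = -3000998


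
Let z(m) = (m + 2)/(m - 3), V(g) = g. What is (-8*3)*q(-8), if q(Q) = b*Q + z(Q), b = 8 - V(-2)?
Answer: 20976/11 ≈ 1906.9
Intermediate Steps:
z(m) = (2 + m)/(-3 + m)
b = 10 (b = 8 - 1*(-2) = 8 + 2 = 10)
q(Q) = 10*Q + (2 + Q)/(-3 + Q)
(-8*3)*q(-8) = (-8*3)*((2 - 8 + 10*(-8)*(-3 - 8))/(-3 - 8)) = -24*(2 - 8 + 10*(-8)*(-11))/(-11) = -(-24)*(2 - 8 + 880)/11 = -(-24)*874/11 = -24*(-874/11) = 20976/11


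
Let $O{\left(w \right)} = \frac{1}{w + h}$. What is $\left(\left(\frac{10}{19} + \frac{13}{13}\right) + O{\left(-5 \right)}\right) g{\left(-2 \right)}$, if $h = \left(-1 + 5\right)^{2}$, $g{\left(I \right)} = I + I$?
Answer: $- \frac{1352}{209} \approx -6.4689$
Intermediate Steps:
$g{\left(I \right)} = 2 I$
$h = 16$ ($h = 4^{2} = 16$)
$O{\left(w \right)} = \frac{1}{16 + w}$ ($O{\left(w \right)} = \frac{1}{w + 16} = \frac{1}{16 + w}$)
$\left(\left(\frac{10}{19} + \frac{13}{13}\right) + O{\left(-5 \right)}\right) g{\left(-2 \right)} = \left(\left(\frac{10}{19} + \frac{13}{13}\right) + \frac{1}{16 - 5}\right) 2 \left(-2\right) = \left(\left(10 \cdot \frac{1}{19} + 13 \cdot \frac{1}{13}\right) + \frac{1}{11}\right) \left(-4\right) = \left(\left(\frac{10}{19} + 1\right) + \frac{1}{11}\right) \left(-4\right) = \left(\frac{29}{19} + \frac{1}{11}\right) \left(-4\right) = \frac{338}{209} \left(-4\right) = - \frac{1352}{209}$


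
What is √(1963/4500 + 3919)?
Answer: √88187315/150 ≈ 62.605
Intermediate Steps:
√(1963/4500 + 3919) = √(17637463/4500) = √88187315/150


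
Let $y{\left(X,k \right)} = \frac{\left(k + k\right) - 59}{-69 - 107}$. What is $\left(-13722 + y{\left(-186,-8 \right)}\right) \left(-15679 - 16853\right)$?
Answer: $\frac{19641170601}{44} \approx 4.4639 \cdot 10^{8}$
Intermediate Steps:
$y{\left(X,k \right)} = \frac{59}{176} - \frac{k}{88}$ ($y{\left(X,k \right)} = \frac{2 k - 59}{-176} = \left(-59 + 2 k\right) \left(- \frac{1}{176}\right) = \frac{59}{176} - \frac{k}{88}$)
$\left(-13722 + y{\left(-186,-8 \right)}\right) \left(-15679 - 16853\right) = \left(-13722 + \left(\frac{59}{176} - - \frac{1}{11}\right)\right) \left(-15679 - 16853\right) = \left(-13722 + \left(\frac{59}{176} + \frac{1}{11}\right)\right) \left(-32532\right) = \left(-13722 + \frac{75}{176}\right) \left(-32532\right) = \left(- \frac{2414997}{176}\right) \left(-32532\right) = \frac{19641170601}{44}$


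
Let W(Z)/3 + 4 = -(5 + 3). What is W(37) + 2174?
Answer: 2138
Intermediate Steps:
W(Z) = -36 (W(Z) = -12 + 3*(-(5 + 3)) = -12 + 3*(-1*8) = -12 + 3*(-8) = -12 - 24 = -36)
W(37) + 2174 = -36 + 2174 = 2138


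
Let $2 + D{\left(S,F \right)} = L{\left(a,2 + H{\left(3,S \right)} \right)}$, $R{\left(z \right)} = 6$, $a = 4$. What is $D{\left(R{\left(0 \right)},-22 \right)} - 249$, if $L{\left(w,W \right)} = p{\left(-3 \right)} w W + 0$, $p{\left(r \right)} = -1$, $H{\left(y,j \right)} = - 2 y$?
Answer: $-235$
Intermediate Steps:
$L{\left(w,W \right)} = - W w$ ($L{\left(w,W \right)} = - w W + 0 = - W w + 0 = - W w$)
$D{\left(S,F \right)} = 14$ ($D{\left(S,F \right)} = -2 - \left(2 - 6\right) 4 = -2 - \left(-4\right) 4 = -2 + 16 = 14$)
$D{\left(R{\left(0 \right)},-22 \right)} - 249 = 14 - 249 = -235$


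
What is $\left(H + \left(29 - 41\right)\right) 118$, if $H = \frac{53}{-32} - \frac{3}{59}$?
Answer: $- \frac{25879}{16} \approx -1617.4$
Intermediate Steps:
$H = - \frac{3223}{1888}$ ($H = 53 \left(- \frac{1}{32}\right) - \frac{3}{59} = - \frac{53}{32} - \frac{3}{59} = - \frac{3223}{1888} \approx -1.7071$)
$\left(H + \left(29 - 41\right)\right) 118 = \left(- \frac{3223}{1888} + \left(29 - 41\right)\right) 118 = \left(- \frac{3223}{1888} - 12\right) 118 = \left(- \frac{25879}{1888}\right) 118 = - \frac{25879}{16}$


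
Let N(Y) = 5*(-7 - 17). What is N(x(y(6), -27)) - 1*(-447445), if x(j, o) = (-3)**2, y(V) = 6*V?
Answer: 447325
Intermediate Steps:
x(j, o) = 9
N(Y) = -120 (N(Y) = 5*(-24) = -120)
N(x(y(6), -27)) - 1*(-447445) = -120 - 1*(-447445) = -120 + 447445 = 447325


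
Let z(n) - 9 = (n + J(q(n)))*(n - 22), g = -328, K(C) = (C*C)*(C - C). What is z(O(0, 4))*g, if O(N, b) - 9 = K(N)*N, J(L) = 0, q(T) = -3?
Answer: 35424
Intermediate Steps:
K(C) = 0 (K(C) = C**2*0 = 0)
O(N, b) = 9 (O(N, b) = 9 + 0*N = 9 + 0 = 9)
z(n) = 9 + n*(-22 + n) (z(n) = 9 + (n + 0)*(n - 22) = 9 + n*(-22 + n))
z(O(0, 4))*g = (9 + 9**2 - 22*9)*(-328) = (9 + 81 - 198)*(-328) = -108*(-328) = 35424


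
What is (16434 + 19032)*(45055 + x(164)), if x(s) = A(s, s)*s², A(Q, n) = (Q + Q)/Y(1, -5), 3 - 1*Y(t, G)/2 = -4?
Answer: 167623984314/7 ≈ 2.3946e+10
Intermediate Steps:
Y(t, G) = 14 (Y(t, G) = 6 - 2*(-4) = 6 + 8 = 14)
A(Q, n) = Q/7 (A(Q, n) = (Q + Q)/14 = (2*Q)*(1/14) = Q/7)
x(s) = s³/7 (x(s) = (s/7)*s² = s³/7)
(16434 + 19032)*(45055 + x(164)) = (16434 + 19032)*(45055 + (⅐)*164³) = 35466*(45055 + (⅐)*4410944) = 35466*(45055 + 4410944/7) = 35466*(4726329/7) = 167623984314/7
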